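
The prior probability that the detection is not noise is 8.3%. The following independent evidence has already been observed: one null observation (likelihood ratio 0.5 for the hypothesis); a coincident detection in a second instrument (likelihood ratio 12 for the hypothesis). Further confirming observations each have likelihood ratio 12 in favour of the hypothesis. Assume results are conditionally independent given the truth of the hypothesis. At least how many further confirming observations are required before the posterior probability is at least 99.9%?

Prior odds = 0.083/0.917 = 83/917.
Combined Bayes factor of the evidence already in hand = 0.5 × 12 = 6.
Odds after that evidence = (83/917) × 6 = 498/917.
Target odds = 0.999/0.001 = 999.
Need 12ⁿ ≥ 999 ÷ (498/917) = 305361/166.
12³ = 1728 falls short of 305361/166 but 12⁴ = 20736 reaches it, so n = 4.

4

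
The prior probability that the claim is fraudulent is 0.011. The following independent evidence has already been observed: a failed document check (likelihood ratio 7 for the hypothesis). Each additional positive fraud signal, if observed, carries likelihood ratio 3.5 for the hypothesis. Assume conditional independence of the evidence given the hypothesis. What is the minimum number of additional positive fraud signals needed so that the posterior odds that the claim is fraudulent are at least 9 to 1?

4

Prior odds = 0.011/0.989 = 11/989.
Bayes factor of the evidence already in hand = 7.
Odds after that evidence = (11/989) × 7 = 77/989.
Target odds = 9.
Need 3.5ⁿ ≥ 9 ÷ (77/989) = 8901/77.
3.5³ = 42.875 falls short of 8901/77 but 3.5⁴ = 150.0625 reaches it, so n = 4.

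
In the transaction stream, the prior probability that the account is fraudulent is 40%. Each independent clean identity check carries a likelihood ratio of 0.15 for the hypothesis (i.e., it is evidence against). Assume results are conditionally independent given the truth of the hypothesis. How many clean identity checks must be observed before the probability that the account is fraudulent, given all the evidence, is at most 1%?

3

Prior odds: 0.4 ÷ 0.6 = 2/3.
Likelihood ratio per clean identity check = 0.15.
Target odds: 0.01 ÷ 0.99 = 1/99.
Require 0.15ⁿ ≤ 1/99 ÷ (2/3) = 1/66.
0.15² = 0.0225 is still above 1/66 but 0.15³ = 0.003375 is at or below it, so n = 3.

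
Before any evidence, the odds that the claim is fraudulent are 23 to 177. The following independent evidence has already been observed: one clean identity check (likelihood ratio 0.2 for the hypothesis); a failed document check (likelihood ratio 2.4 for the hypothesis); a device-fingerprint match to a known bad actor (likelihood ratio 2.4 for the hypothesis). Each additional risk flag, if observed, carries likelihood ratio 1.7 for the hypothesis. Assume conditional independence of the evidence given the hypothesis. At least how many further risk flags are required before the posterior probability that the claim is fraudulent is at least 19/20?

10

Prior odds = 23/177.
Combined Bayes factor of the evidence already in hand = 0.2 × 2.4 × 2.4 = 1.152.
Odds after that evidence = (23/177) × 1.152 = 1104/7375.
Target odds = 0.95/0.05 = 19.
Need 1.7ⁿ ≥ 19 ÷ (1104/7375) = 140125/1104.
1.7⁹ ≈118.588 falls short of 140125/1104 but 1.7¹⁰ ≈201.599 reaches it, so n = 10.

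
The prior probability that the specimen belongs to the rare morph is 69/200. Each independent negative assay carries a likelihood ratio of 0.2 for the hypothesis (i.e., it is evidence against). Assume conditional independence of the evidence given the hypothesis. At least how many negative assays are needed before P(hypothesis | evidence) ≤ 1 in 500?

Prior odds: 0.345 ÷ 0.655 = 69/131.
Likelihood ratio per negative assay = 0.2.
Target posterior odds = 0.002/0.998 = 1/499.
Need (69/131) × 0.2ⁿ ≤ 1/499, i.e. 0.2ⁿ ≤ 131/34431.
0.2³ = 0.008 is still above 131/34431 but 0.2⁴ = 0.0016 is at or below it, so n = 4.

4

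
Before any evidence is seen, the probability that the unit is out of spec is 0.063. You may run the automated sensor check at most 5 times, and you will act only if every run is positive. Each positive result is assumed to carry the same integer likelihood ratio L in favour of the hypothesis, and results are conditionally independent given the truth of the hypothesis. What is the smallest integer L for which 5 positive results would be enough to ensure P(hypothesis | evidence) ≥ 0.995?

Prior odds = 0.063/0.937 = 63/937.
Target odds = 0.995/0.005 = 199.
Need L⁵ ≥ 199 ÷ (63/937) = 186463/63.
4⁵ = 1024 < 186463/63 ≤ 3125 = 5⁵, so L = 5.

5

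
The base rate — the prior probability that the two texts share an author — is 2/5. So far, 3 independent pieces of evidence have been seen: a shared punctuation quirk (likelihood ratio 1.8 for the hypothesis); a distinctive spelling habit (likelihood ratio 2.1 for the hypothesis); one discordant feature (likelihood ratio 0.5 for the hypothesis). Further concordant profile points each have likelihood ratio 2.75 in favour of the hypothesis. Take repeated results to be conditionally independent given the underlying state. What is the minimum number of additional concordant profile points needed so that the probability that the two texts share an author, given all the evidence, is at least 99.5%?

6

Prior odds = 0.4/0.6 = 2/3.
Combined Bayes factor of the evidence already in hand = 1.8 × 2.1 × 0.5 = 1.89.
Odds after that evidence = (2/3) × 1.89 = 1.26.
Target odds = 0.995/0.005 = 199.
Need 2.75ⁿ ≥ 199 ÷ 1.26 = 9950/63.
2.75⁵ = 161051/1024 falls short of 9950/63 but 2.75⁶ = 1771561/4096 reaches it, so n = 6.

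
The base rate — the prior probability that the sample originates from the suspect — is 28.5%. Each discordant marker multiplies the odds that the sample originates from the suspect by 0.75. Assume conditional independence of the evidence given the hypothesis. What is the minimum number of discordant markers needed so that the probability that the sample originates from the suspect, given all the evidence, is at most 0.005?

Prior odds = 0.285/0.715 = 57/143.
Likelihood ratio per discordant marker = 0.75.
Target odds: 0.005 ÷ 0.995 = 1/199.
Need (57/143) × 0.75ⁿ ≤ 1/199, i.e. 0.75ⁿ ≤ 143/11343.
0.75¹⁵ ≈0.0133635 is still above 143/11343 but 0.75¹⁶ ≈0.0100226 is at or below it, so n = 16.

16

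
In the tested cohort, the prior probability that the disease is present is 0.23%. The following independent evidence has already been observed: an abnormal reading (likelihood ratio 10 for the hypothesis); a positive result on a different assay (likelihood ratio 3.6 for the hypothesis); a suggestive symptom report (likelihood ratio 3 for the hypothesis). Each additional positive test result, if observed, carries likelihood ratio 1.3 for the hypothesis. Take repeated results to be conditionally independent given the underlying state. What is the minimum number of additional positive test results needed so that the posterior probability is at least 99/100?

Prior odds = 0.0023/0.9977 = 23/9977.
Combined Bayes factor of the evidence already in hand = 10 × 3.6 × 3 = 108.
Odds after that evidence = (23/9977) × 108 = 2484/9977.
Target odds = 0.99/0.01 = 99.
Need 1.3ⁿ ≥ 99 ÷ (2484/9977) = 109747/276.
1.3²² ≈321.184 falls short of 109747/276 but 1.3²³ ≈417.539 reaches it, so n = 23.

23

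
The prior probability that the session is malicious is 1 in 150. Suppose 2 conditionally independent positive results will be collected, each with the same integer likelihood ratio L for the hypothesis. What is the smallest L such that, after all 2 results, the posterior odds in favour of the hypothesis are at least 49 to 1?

Prior odds = (1/150)/(149/150) = 1/149.
Target odds = 49.
Need L² ≥ 49 ÷ (1/149) = 7301.
85² = 7225 < 7301 ≤ 7396 = 86², so L = 86.

86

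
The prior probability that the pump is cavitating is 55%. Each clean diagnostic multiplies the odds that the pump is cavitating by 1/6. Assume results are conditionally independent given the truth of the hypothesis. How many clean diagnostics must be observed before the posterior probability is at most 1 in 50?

3

Prior odds: 0.55 ÷ 0.45 = 11/9.
Likelihood ratio per clean diagnostic = 1/6.
Target odds: 0.02 ÷ 0.98 = 1/49.
Need (11/9) × (1/6)ⁿ ≤ 1/49, i.e. (1/6)ⁿ ≤ 9/539.
(1/6)² = 1/36 is still above 9/539 but (1/6)³ = 1/216 is at or below it, so n = 3.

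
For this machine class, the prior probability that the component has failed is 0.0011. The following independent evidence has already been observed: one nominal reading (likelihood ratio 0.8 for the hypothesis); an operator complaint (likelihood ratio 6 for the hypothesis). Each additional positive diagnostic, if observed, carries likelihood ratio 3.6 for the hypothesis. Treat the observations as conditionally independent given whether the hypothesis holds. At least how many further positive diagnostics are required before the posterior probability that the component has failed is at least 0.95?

7

Prior odds = 0.0011/0.9989 = 11/9989.
Combined Bayes factor of the evidence already in hand = 0.8 × 6 = 4.8.
Odds after that evidence = (11/9989) × 4.8 = 264/49945.
Target odds = 0.95/0.05 = 19.
Need 3.6ⁿ ≥ 19 ÷ (264/49945) = 948955/264.
3.6⁶ = 34012224/15625 falls short of 948955/264 but 3.6⁷ = 612220032/78125 reaches it, so n = 7.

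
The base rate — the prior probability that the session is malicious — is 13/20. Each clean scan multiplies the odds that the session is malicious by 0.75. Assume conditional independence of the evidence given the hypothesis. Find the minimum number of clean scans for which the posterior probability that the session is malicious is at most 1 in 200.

Prior odds: 0.65 ÷ 0.35 = 13/7.
Likelihood ratio per clean scan = 0.75.
Target posterior odds = 0.005/0.995 = 1/199.
Need (13/7) × 0.75ⁿ ≤ 1/199, i.e. 0.75ⁿ ≤ 7/2587.
0.75²⁰ ≈0.00317121 is still above 7/2587 but 0.75²¹ ≈0.00237841 is at or below it, so n = 21.

21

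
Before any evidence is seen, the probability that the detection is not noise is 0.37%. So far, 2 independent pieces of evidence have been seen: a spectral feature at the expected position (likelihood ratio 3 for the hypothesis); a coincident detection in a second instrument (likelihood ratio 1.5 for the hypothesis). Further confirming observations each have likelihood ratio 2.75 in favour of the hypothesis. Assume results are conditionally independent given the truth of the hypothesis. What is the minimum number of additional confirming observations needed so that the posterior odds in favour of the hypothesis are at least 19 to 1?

Prior odds = 0.0037/0.9963 = 37/9963.
Combined Bayes factor of the evidence already in hand = 3 × 1.5 = 4.5.
Odds after that evidence = (37/9963) × 4.5 = 37/2214.
Target odds = 19.
Need 2.75ⁿ ≥ 19 ÷ (37/2214) = 42066/37.
2.75⁶ = 1771561/4096 falls short of 42066/37 but 2.75⁷ = 19487171/16384 reaches it, so n = 7.

7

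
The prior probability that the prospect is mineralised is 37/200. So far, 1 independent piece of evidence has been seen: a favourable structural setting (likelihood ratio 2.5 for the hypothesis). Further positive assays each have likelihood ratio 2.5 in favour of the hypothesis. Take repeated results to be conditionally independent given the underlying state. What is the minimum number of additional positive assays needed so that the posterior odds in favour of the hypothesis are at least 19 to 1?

4

Prior odds = 0.185/0.815 = 37/163.
Bayes factor of the evidence already in hand = 2.5.
Odds after that evidence = (37/163) × 2.5 = 185/326.
Target odds = 19.
Need 2.5ⁿ ≥ 19 ÷ (185/326) = 6194/185.
2.5³ = 15.625 falls short of 6194/185 but 2.5⁴ = 39.0625 reaches it, so n = 4.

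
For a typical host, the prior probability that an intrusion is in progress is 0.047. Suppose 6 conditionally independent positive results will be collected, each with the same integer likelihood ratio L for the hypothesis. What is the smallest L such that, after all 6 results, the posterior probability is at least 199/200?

4

Prior odds = 0.047/0.953 = 47/953.
Target odds = 0.995/0.005 = 199.
Need L⁶ ≥ 199 ÷ (47/953) = 189647/47.
3⁶ = 729 < 189647/47 ≤ 4096 = 4⁶, so L = 4.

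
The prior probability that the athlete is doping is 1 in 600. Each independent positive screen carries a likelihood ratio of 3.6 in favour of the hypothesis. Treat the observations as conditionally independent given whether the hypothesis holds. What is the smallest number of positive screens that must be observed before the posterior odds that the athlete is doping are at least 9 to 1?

Prior odds: (1/600) ÷ (599/600) = 1/599.
Likelihood ratio per positive screen = 3.6.
Target odds = 9.
Need (1/599) × 3.6ⁿ ≥ 9, i.e. 3.6ⁿ ≥ 5391.
3.6⁶ = 34012224/15625 falls short of 5391 but 3.6⁷ = 612220032/78125 reaches it, so n = 7.

7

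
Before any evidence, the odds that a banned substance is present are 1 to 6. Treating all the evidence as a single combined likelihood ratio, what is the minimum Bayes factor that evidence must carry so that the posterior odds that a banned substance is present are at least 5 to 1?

Prior odds = 1/6.
Target odds = 5.
Required Bayes factor = 5 ÷ (1/6) = 30.

30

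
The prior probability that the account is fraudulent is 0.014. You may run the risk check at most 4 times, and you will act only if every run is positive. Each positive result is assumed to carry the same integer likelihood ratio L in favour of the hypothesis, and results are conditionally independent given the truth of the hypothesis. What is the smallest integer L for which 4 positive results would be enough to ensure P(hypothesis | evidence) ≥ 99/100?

Prior odds = 0.014/0.986 = 7/493.
Target odds = 0.99/0.01 = 99.
Need L⁴ ≥ 99 ÷ (7/493) = 48807/7.
9⁴ = 6561 < 48807/7 ≤ 10000 = 10⁴, so L = 10.

10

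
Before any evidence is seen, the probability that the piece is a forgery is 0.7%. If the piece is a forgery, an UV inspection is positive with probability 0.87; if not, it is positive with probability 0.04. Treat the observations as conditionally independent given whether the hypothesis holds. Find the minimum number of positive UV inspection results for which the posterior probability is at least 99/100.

4

Prior odds = 0.007/0.993 = 7/993.
Likelihood ratio of a positive = 0.87/0.04 = 21.75.
Target odds: 0.99 ÷ 0.01 = 99.
Need (7/993) × 21.75ⁿ ≥ 99, i.e. 21.75ⁿ ≥ 98307/7.
21.75³ = 658503/64 falls short of 98307/7 but 21.75⁴ = 57289761/256 reaches it, so n = 4.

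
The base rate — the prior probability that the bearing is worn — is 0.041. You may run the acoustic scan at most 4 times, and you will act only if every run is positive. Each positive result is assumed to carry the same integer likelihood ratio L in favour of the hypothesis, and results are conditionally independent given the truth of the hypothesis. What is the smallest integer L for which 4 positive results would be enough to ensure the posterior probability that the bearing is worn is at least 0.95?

5

Prior odds = 0.041/0.959 = 41/959.
Target odds = 0.95/0.05 = 19.
Need L⁴ ≥ 19 ÷ (41/959) = 18221/41.
4⁴ = 256 < 18221/41 ≤ 625 = 5⁴, so L = 5.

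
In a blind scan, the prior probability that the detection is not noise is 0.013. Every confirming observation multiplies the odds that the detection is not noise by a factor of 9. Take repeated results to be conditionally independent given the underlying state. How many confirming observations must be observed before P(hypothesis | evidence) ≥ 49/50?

Prior odds = 0.013/0.987 = 13/987.
Likelihood ratio per confirming observation = 9.
Target odds: 0.98 ÷ 0.02 = 49.
Need (13/987) × 9ⁿ ≥ 49, i.e. 9ⁿ ≥ 48363/13.
9³ = 729 falls short of 48363/13 but 9⁴ = 6561 reaches it, so n = 4.

4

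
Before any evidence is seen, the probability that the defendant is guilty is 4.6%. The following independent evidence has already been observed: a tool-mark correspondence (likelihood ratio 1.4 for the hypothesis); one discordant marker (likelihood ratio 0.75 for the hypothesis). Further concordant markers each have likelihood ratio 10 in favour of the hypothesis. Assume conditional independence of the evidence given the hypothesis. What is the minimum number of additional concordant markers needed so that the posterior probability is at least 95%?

Prior odds = 0.046/0.954 = 23/477.
Combined Bayes factor of the evidence already in hand = 1.4 × 0.75 = 1.05.
Odds after that evidence = (23/477) × 1.05 = 161/3180.
Target odds = 0.95/0.05 = 19.
Need 10ⁿ ≥ 19 ÷ (161/3180) = 60420/161.
10² = 100 falls short of 60420/161 but 10³ = 1000 reaches it, so n = 3.

3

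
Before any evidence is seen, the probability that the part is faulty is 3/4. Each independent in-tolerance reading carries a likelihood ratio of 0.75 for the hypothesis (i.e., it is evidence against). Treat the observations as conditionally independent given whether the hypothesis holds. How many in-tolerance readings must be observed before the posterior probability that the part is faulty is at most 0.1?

12

Prior odds: 0.75 ÷ 0.25 = 3.
Likelihood ratio per in-tolerance reading = 0.75.
Target posterior odds = 0.1/0.9 = 1/9.
Need 3 × 0.75ⁿ ≤ 1/9, i.e. 0.75ⁿ ≤ 1/27.
0.75¹¹ = 177147/4194304 is still above 1/27 but 0.75¹² = 531441/16777216 is at or below it, so n = 12.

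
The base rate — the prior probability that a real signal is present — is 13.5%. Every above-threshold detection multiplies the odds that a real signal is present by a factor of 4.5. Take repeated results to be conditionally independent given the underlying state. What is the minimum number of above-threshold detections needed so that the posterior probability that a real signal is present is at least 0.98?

Prior odds = 0.135/0.865 = 27/173.
Likelihood ratio per above-threshold detection = 4.5.
Target posterior odds = 0.98/0.02 = 49.
Require 4.5ⁿ ≥ 49 ÷ (27/173) = 8477/27.
4.5³ = 91.125 falls short of 8477/27 but 4.5⁴ = 410.0625 reaches it, so n = 4.

4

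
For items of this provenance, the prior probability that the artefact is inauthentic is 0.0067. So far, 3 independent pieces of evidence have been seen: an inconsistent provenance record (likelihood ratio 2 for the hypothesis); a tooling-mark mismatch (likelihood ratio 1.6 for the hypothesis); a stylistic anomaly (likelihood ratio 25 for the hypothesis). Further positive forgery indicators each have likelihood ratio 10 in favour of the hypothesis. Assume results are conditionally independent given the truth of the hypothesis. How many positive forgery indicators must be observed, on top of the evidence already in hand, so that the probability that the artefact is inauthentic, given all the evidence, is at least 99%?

3

Prior odds = 0.0067/0.9933 = 67/9933.
Combined Bayes factor of the evidence already in hand = 2 × 1.6 × 25 = 80.
Odds after that evidence = (67/9933) × 80 = 5360/9933.
Target odds = 0.99/0.01 = 99.
Need 10ⁿ ≥ 99 ÷ (5360/9933) = 983367/5360.
10² = 100 falls short of 983367/5360 but 10³ = 1000 reaches it, so n = 3.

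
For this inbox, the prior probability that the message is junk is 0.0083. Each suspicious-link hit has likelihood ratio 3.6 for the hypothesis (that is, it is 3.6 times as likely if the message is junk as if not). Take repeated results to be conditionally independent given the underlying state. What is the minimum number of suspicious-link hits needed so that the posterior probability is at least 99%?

Prior odds: 0.0083 ÷ 0.9917 = 83/9917.
Likelihood ratio per suspicious-link hit = 3.6.
Target posterior odds = 0.99/0.01 = 99.
Require 3.6ⁿ ≥ 99 ÷ (83/9917) = 981783/83.
3.6⁷ = 612220032/78125 falls short of 981783/83 but 3.6⁸ ≈28211.1 reaches it, so n = 8.

8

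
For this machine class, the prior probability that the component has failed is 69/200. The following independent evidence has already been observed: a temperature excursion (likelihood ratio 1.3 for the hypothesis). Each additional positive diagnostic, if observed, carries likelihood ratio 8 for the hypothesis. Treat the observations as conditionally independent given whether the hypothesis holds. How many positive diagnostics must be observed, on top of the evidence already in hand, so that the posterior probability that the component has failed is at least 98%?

Prior odds = 0.345/0.655 = 69/131.
Bayes factor of the evidence already in hand = 1.3.
Odds after that evidence = (69/131) × 1.3 = 897/1310.
Target odds = 0.98/0.02 = 49.
Need 8ⁿ ≥ 49 ÷ (897/1310) = 64190/897.
8² = 64 falls short of 64190/897 but 8³ = 512 reaches it, so n = 3.

3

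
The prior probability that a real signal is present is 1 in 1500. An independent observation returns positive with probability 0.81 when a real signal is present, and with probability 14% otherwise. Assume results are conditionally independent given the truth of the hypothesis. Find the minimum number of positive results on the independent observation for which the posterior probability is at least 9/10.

6

Prior odds = (1/1500)/(1499/1500) = 1/1499.
Likelihood ratio of a positive result = 0.81/0.14 = 81/14.
Target odds: 0.9 ÷ 0.1 = 9.
Require (81/14)ⁿ ≥ 9 ÷ (1/1499) = 13491.
(81/14)⁵ ≈6483.13 falls short of 13491 but (81/14)⁶ ≈37509.6 reaches it, so n = 6.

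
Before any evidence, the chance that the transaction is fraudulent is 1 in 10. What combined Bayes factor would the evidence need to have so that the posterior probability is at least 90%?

81

Prior odds = 0.1/0.9 = 1/9.
Target odds = 0.9/0.1 = 9.
Required Bayes factor = 9 ÷ (1/9) = 81.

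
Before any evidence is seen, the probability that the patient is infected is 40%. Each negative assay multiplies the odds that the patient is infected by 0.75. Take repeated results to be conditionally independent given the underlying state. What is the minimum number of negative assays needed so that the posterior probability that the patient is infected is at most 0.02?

Prior odds: 0.4 ÷ 0.6 = 2/3.
Likelihood ratio per negative assay = 0.75.
Target posterior odds = 0.02/0.98 = 1/49.
Require 0.75ⁿ ≤ 1/49 ÷ (2/3) = 3/98.
0.75¹² = 531441/16777216 is still above 3/98 but 0.75¹³ = 1594323/67108864 is at or below it, so n = 13.

13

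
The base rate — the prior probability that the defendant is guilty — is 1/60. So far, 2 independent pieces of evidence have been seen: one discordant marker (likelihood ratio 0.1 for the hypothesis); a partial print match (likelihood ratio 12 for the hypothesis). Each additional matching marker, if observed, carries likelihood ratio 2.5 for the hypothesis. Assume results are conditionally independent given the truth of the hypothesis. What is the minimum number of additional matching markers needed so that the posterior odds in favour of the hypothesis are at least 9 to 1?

7

Prior odds = (1/60)/(59/60) = 1/59.
Combined Bayes factor of the evidence already in hand = 0.1 × 12 = 1.2.
Odds after that evidence = (1/59) × 1.2 = 6/295.
Target odds = 9.
Need 2.5ⁿ ≥ 9 ÷ (6/295) = 442.5.
2.5⁶ = 244.140625 falls short of 442.5 but 2.5⁷ = 610.3515625 reaches it, so n = 7.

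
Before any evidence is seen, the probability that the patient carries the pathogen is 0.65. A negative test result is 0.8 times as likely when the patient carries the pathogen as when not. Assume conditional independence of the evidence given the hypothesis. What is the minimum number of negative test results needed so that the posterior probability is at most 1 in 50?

Prior odds = 0.65/0.35 = 13/7.
Likelihood ratio per negative test result = 0.8.
Target odds: 0.02 ÷ 0.98 = 1/49.
Need (13/7) × 0.8ⁿ ≤ 1/49, i.e. 0.8ⁿ ≤ 1/91.
0.8²⁰ ≈0.0115292 is still above 1/91 but 0.8²¹ ≈0.00922337 is at or below it, so n = 21.

21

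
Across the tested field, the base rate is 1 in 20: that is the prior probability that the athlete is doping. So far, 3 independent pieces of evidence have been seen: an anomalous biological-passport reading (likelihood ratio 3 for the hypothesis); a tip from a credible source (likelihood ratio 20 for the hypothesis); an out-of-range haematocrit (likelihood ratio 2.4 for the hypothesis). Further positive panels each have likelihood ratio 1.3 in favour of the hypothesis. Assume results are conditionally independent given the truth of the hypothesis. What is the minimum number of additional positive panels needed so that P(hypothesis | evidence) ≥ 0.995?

13

Prior odds = 0.05/0.95 = 1/19.
Combined Bayes factor of the evidence already in hand = 3 × 20 × 2.4 = 144.
Odds after that evidence = (1/19) × 144 = 144/19.
Target odds = 0.995/0.005 = 199.
Need 1.3ⁿ ≥ 199 ÷ (144/19) = 3781/144.
1.3¹² ≈23.2981 falls short of 3781/144 but 1.3¹³ ≈30.2875 reaches it, so n = 13.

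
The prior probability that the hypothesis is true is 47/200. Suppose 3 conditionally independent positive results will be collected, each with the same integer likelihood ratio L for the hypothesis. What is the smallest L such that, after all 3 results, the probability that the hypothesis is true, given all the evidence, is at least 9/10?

Prior odds = 0.235/0.765 = 47/153.
Target odds = 0.9/0.1 = 9.
Need L³ ≥ 9 ÷ (47/153) = 1377/47.
3³ = 27 < 1377/47 ≤ 64 = 4³, so L = 4.

4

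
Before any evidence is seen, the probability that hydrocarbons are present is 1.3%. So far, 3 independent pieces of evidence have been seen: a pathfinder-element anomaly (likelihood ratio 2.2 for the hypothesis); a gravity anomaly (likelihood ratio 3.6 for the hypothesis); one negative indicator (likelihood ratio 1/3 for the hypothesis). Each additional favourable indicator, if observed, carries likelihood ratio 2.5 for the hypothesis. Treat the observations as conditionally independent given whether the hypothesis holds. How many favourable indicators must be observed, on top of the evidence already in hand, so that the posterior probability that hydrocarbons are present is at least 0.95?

Prior odds = 0.013/0.987 = 13/987.
Combined Bayes factor of the evidence already in hand = 2.2 × 3.6 × (1/3) = 2.64.
Odds after that evidence = (13/987) × 2.64 = 286/8225.
Target odds = 0.95/0.05 = 19.
Need 2.5ⁿ ≥ 19 ÷ (286/8225) = 156275/286.
2.5⁶ = 244.140625 falls short of 156275/286 but 2.5⁷ = 610.3515625 reaches it, so n = 7.

7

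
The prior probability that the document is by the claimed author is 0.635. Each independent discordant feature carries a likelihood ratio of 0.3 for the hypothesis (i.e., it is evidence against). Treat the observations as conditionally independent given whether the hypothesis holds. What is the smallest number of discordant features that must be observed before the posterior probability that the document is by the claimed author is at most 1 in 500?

Prior odds = 0.635/0.365 = 127/73.
Likelihood ratio per discordant feature = 0.3.
Target odds: 0.002 ÷ 0.998 = 1/499.
Need (127/73) × 0.3ⁿ ≤ 1/499, i.e. 0.3ⁿ ≤ 73/63373.
0.3⁵ = 243/100000 is still above 73/63373 but 0.3⁶ = 729/1000000 is at or below it, so n = 6.

6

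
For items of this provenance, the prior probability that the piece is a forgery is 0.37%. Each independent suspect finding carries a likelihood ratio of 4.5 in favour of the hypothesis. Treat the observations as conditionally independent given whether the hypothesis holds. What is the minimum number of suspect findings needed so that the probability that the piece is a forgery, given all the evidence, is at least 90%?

6

Prior odds = 0.0037/0.9963 = 37/9963.
Likelihood ratio per suspect finding = 4.5.
Target odds: 0.9 ÷ 0.1 = 9.
Need (37/9963) × 4.5ⁿ ≥ 9, i.e. 4.5ⁿ ≥ 89667/37.
4.5⁵ = 1845.28125 falls short of 89667/37 but 4.5⁶ = 8303.765625 reaches it, so n = 6.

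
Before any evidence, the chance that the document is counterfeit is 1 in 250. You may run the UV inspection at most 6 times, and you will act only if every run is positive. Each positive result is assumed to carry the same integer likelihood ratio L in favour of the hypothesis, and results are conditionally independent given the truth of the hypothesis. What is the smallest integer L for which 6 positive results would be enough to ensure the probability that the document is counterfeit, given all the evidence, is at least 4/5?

4

Prior odds = 0.004/0.996 = 1/249.
Target odds = 0.8/0.2 = 4.
Need L⁶ ≥ 4 ÷ (1/249) = 996.
3⁶ = 729 < 996 ≤ 4096 = 4⁶, so L = 4.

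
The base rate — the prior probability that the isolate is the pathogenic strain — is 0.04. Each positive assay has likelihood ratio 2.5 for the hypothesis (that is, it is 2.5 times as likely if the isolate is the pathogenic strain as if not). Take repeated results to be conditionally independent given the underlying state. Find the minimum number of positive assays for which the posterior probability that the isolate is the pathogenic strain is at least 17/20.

6

Prior odds: 0.04 ÷ 0.96 = 1/24.
Likelihood ratio per positive assay = 2.5.
Target posterior odds = 0.85/0.15 = 17/3.
Require 2.5ⁿ ≥ 17/3 ÷ (1/24) = 136.
2.5⁵ = 97.65625 falls short of 136 but 2.5⁶ = 244.140625 reaches it, so n = 6.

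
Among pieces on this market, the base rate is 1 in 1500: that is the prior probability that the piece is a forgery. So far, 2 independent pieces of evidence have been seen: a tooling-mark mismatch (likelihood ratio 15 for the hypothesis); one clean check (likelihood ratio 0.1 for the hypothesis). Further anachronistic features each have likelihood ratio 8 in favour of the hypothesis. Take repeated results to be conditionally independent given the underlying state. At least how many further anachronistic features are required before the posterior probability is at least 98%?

6

Prior odds = (1/1500)/(1499/1500) = 1/1499.
Combined Bayes factor of the evidence already in hand = 15 × 0.1 = 1.5.
Odds after that evidence = (1/1499) × 1.5 = 3/2998.
Target odds = 0.98/0.02 = 49.
Need 8ⁿ ≥ 49 ÷ (3/2998) = 146902/3.
8⁵ = 32768 falls short of 146902/3 but 8⁶ = 262144 reaches it, so n = 6.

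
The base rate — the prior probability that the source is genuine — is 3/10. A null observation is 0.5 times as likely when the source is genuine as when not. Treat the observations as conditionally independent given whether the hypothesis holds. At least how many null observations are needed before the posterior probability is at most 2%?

5

Prior odds: 0.3 ÷ 0.7 = 3/7.
Likelihood ratio per null observation = 0.5.
Target posterior odds = 0.02/0.98 = 1/49.
Require 0.5ⁿ ≤ 1/49 ÷ (3/7) = 1/21.
0.5⁴ = 0.0625 is still above 1/21 but 0.5⁵ = 0.03125 is at or below it, so n = 5.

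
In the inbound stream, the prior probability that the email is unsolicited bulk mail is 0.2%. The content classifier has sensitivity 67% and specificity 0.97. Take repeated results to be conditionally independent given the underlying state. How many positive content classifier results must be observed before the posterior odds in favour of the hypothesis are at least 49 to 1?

Prior odds: 0.002 ÷ 0.998 = 1/499.
False-positive rate = 1 − 0.97 = 0.03; likelihood ratio of a positive = 0.67/0.03 = 67/3.
Target odds = 49.
Need (1/499) × (67/3)ⁿ ≥ 49, i.e. (67/3)ⁿ ≥ 24451.
(67/3)³ = 300763/27 falls short of 24451 but (67/3)⁴ = 20151121/81 reaches it, so n = 4.

4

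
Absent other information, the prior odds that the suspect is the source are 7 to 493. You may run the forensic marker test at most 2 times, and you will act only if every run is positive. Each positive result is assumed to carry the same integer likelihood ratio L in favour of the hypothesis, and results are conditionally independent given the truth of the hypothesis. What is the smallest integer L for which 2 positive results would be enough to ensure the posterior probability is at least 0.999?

266

Prior odds = 7/493.
Target odds = 0.999/0.001 = 999.
Need L² ≥ 999 ÷ (7/493) = 492507/7.
265² = 70225 < 492507/7 ≤ 70756 = 266², so L = 266.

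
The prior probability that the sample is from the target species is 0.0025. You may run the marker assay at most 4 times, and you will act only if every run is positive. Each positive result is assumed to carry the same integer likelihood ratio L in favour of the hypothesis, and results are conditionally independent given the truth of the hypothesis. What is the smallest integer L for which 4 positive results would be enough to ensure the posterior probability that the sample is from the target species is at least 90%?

8

Prior odds = 0.0025/0.9975 = 1/399.
Target odds = 0.9/0.1 = 9.
Need L⁴ ≥ 9 ÷ (1/399) = 3591.
7⁴ = 2401 < 3591 ≤ 4096 = 8⁴, so L = 8.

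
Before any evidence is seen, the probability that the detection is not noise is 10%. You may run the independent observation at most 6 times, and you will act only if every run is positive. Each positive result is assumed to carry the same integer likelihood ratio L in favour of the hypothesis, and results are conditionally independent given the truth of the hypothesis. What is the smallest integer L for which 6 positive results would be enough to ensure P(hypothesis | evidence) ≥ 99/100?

Prior odds = 0.1/0.9 = 1/9.
Target odds = 0.99/0.01 = 99.
Need L⁶ ≥ 99 ÷ (1/9) = 891.
3⁶ = 729 < 891 ≤ 4096 = 4⁶, so L = 4.

4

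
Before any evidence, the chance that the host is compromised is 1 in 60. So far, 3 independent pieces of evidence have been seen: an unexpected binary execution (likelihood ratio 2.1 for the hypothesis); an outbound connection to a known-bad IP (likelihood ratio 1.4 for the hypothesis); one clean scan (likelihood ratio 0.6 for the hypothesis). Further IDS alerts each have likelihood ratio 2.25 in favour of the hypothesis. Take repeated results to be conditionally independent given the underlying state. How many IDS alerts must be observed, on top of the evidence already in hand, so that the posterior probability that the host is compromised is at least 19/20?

8

Prior odds = (1/60)/(59/60) = 1/59.
Combined Bayes factor of the evidence already in hand = 2.1 × 1.4 × 0.6 = 1.764.
Odds after that evidence = (1/59) × 1.764 = 441/14750.
Target odds = 0.95/0.05 = 19.
Need 2.25ⁿ ≥ 19 ÷ (441/14750) = 280250/441.
2.25⁷ = 4782969/16384 falls short of 280250/441 but 2.25⁸ = 43046721/65536 reaches it, so n = 8.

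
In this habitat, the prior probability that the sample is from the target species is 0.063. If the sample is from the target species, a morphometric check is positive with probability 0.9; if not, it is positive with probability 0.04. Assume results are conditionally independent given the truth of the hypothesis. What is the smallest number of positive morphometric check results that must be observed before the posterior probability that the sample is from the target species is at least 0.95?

Prior odds = 0.063/0.937 = 63/937.
Likelihood ratio of a positive = 0.9/0.04 = 22.5.
Target posterior odds = 0.95/0.05 = 19.
Require 22.5ⁿ ≥ 19 ÷ (63/937) = 17803/63.
22.5¹ = 22.5 falls short of 17803/63 but 22.5² = 506.25 reaches it, so n = 2.

2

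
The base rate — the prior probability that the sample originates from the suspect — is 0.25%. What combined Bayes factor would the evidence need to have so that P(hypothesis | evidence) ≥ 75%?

1197

Prior odds = 0.0025/0.9975 = 1/399.
Target odds = 0.75/0.25 = 3.
Required Bayes factor = 3 ÷ (1/399) = 1197.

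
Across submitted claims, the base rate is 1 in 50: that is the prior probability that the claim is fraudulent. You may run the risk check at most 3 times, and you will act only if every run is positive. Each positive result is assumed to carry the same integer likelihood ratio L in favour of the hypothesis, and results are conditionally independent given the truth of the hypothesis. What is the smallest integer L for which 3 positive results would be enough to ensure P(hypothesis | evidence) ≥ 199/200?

Prior odds = 0.02/0.98 = 1/49.
Target odds = 0.995/0.005 = 199.
Need L³ ≥ 199 ÷ (1/49) = 9751.
21³ = 9261 < 9751 ≤ 10648 = 22³, so L = 22.

22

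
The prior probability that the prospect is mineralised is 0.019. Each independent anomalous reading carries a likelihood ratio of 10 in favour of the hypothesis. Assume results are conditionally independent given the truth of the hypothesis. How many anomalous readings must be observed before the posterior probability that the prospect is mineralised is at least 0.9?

3

Prior odds = 0.019/0.981 = 19/981.
Likelihood ratio per anomalous reading = 10.
Target posterior odds = 0.9/0.1 = 9.
Require 10ⁿ ≥ 9 ÷ (19/981) = 8829/19.
10² = 100 falls short of 8829/19 but 10³ = 1000 reaches it, so n = 3.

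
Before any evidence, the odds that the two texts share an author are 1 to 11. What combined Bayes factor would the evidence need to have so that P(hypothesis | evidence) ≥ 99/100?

1089

Prior odds = 1/11.
Target odds = 0.99/0.01 = 99.
Required Bayes factor = 99 ÷ (1/11) = 1089.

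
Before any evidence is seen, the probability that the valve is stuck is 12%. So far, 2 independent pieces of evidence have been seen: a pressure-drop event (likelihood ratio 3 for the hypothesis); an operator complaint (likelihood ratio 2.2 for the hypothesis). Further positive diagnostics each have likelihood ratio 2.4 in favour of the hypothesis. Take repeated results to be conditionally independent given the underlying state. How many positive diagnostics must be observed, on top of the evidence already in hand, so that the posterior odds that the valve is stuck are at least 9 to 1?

3

Prior odds = 0.12/0.88 = 3/22.
Combined Bayes factor of the evidence already in hand = 3 × 2.2 = 6.6.
Odds after that evidence = (3/22) × 6.6 = 0.9.
Target odds = 9.
Need 2.4ⁿ ≥ 9 ÷ 0.9 = 10.
2.4² = 5.76 falls short of 10 but 2.4³ = 13.824 reaches it, so n = 3.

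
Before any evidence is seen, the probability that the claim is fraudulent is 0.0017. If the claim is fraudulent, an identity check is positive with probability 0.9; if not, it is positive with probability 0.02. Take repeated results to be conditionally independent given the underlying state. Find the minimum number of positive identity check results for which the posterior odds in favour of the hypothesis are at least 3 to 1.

Prior odds = 0.0017/0.9983 = 17/9983.
Likelihood ratio of a positive = 0.9/0.02 = 45.
Target odds = 3.
Need (17/9983) × 45ⁿ ≥ 3, i.e. 45ⁿ ≥ 29949/17.
45¹ = 45 falls short of 29949/17 but 45² = 2025 reaches it, so n = 2.

2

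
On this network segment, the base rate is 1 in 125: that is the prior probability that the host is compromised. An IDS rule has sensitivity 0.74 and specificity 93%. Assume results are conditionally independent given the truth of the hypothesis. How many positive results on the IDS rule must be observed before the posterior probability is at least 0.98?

4

Prior odds = 0.008/0.992 = 1/124.
False-positive rate = 1 − 0.93 = 0.07; likelihood ratio of a positive = 0.74/0.07 = 74/7.
Target posterior odds = 0.98/0.02 = 49.
Need (1/124) × (74/7)ⁿ ≥ 49, i.e. (74/7)ⁿ ≥ 6076.
(74/7)³ = 405224/343 falls short of 6076 but (74/7)⁴ = 29986576/2401 reaches it, so n = 4.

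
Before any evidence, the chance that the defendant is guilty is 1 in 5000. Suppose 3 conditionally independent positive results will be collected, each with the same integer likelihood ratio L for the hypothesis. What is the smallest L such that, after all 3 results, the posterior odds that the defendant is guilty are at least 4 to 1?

Prior odds = 0.0002/0.9998 = 1/4999.
Target odds = 4.
Need L³ ≥ 4 ÷ (1/4999) = 19996.
27³ = 19683 < 19996 ≤ 21952 = 28³, so L = 28.

28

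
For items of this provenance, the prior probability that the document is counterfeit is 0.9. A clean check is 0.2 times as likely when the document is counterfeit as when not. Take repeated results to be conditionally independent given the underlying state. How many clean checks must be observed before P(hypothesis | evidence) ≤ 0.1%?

6

Prior odds = 0.9/0.1 = 9.
Likelihood ratio per clean check = 0.2.
Target posterior odds = 0.001/0.999 = 1/999.
Require 0.2ⁿ ≤ 1/999 ÷ 9 = 1/8991.
0.2⁵ = 0.00032 is still above 1/8991 but 0.2⁶ = 1/15625 is at or below it, so n = 6.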